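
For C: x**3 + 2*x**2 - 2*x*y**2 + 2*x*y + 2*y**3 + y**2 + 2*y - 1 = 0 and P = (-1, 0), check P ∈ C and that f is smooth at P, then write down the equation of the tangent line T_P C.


Tangent line at P: -x - 1 = 0.

Step 1: f(-1, 0) = 0, so P lies on C.
Step 2: partial derivatives
  f_x(x, y) = 3*x**2 + 4*x - 2*y**2 + 2*y, f_y(x, y) = -4*x*y + 2*x + 6*y**2 + 2*y + 2.
  f_x(P) = -1, f_y(P) = 0 (gradient nonzero, so P is smooth).
Step 3: tangent line at P: -1·(x − -1) + 0·(y − 0) = 0.
Expanding: -x - 1 = 0.


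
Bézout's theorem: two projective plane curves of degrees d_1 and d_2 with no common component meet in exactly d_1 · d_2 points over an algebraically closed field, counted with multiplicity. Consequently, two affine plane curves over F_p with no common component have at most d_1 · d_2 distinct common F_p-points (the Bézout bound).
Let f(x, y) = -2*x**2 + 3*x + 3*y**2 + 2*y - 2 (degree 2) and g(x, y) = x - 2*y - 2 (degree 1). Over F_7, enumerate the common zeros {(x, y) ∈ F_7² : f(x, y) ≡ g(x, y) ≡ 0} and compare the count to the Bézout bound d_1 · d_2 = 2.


Common zeros: ∅; count = 0; Bézout bound = 2.

deg(f) = 2, deg(g) = 1, so Bézout bound = 2.
Scan x ∈ F_7. For each x, list the y ∈ F_7 with f(x, y) ≡ 0 and those with g(x, y) ≡ 0 (mod 7); the common zeros in that column are the intersection.
  x = 0: f ≡ 0 at y ∈ {2}; g ≡ 0 at y ∈ {6}; common: ∅.
  x = 1: f ≡ 0 at y ∈ {5, 6}; g ≡ 0 at y ∈ {3}; common: ∅.
  x = 2: f ≡ 0 at y ∈ ∅; g ≡ 0 at y ∈ {0}; common: ∅.
  x = 3: f ≡ 0 at y ∈ ∅; g ≡ 0 at y ∈ {4}; common: ∅.
  x = 4: f ≡ 0 at y ∈ {5, 6}; g ≡ 0 at y ∈ {1}; common: ∅.
  x = 5: f ≡ 0 at y ∈ {2}; g ≡ 0 at y ∈ {5}; common: ∅.
  x = 6: f ≡ 0 at y ∈ {0, 4}; g ≡ 0 at y ∈ {2}; common: ∅.
Collecting: common zeros = ∅, so the count is 0.
Comparison with the Bézout bound: 0 ≤ 2 = deg(f)·deg(g), as expected for curves with no common component (the affine F_7-count falls short of the bound because intersections may lie at infinity, over extension fields, or carry multiplicity).


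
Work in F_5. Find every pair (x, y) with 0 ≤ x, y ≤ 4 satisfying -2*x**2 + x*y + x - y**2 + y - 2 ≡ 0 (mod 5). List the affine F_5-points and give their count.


Affine F_5-points: {(4, 0)}; count = 1.

For each of the 25 pairs (x, y) ∈ F_5², evaluate f(x, y) mod 5. Record the zeros.
  x = 0: [0↦3, 1↦3, 2↦1, 3↦2, 4↦1]  zeros at y ∈ ∅
  x = 1: [0↦2, 1↦3, 2↦2, 3↦4, 4↦4]  zeros at y ∈ ∅
  x = 2: [0↦2, 1↦4, 2↦4, 3↦2, 4↦3]  zeros at y ∈ ∅
  x = 3: [0↦3, 1↦1, 2↦2, 3↦1, 4↦3]  zeros at y ∈ ∅
  x = 4: [0↦0, 1↦4, 2↦1, 3↦1, 4↦4]  zeros at y ∈ {0}
Collecting zeros: affine points = {(4, 0)}.
Total count |C(F_5)_aff| = 1.


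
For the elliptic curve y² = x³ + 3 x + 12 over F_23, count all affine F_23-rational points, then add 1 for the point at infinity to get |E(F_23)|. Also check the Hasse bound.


Affine points = {(0, 9), (0, 14), (1, 4), (1, 19), (2, 7), (2, 16), (3, 5), (3, 18), (6, 4), (6, 19), (7, 10), (7, 13), (9, 3), (9, 20), (16, 4), (16, 19), (17, 10), (17, 13), (22, 10), (22, 13)}; affine count = 20; |E(F_23)| = 21.

Discriminant check: Δ ∝ 4a³ + 27b² = 4·3³ + 27·12² = 4·27 + 27·144 ≡ 17 (mod 23). Nonzero ⇒ E is nonsingular.
For each x ∈ F_23, compute rhs = x³ + 3·x + 12 mod 23, then count y ∈ F_23 with y² ≡ rhs.
  x = 0: rhs = 12, matching y values: 9, 14 (2 points).
  x = 1: rhs = 16, matching y values: 4, 19 (2 points).
  x = 2: rhs = 3, matching y values: 7, 16 (2 points).
  x = 3: rhs = 2, matching y values: 5, 18 (2 points).
  x = 4: rhs = 19, matching y values: none (0 points).
  x = 5: rhs = 14, matching y values: none (0 points).
  x = 6: rhs = 16, matching y values: 4, 19 (2 points).
  x = 7: rhs = 8, matching y values: 10, 13 (2 points).
  x = 8: rhs = 19, matching y values: none (0 points).
  x = 9: rhs = 9, matching y values: 3, 20 (2 points).
  x = 10: rhs = 7, matching y values: none (0 points).
  x = 11: rhs = 19, matching y values: none (0 points).
  x = 12: rhs = 5, matching y values: none (0 points).
  x = 13: rhs = 17, matching y values: none (0 points).
  x = 14: rhs = 15, matching y values: none (0 points).
  x = 15: rhs = 5, matching y values: none (0 points).
  x = 16: rhs = 16, matching y values: 4, 19 (2 points).
  x = 17: rhs = 8, matching y values: 10, 13 (2 points).
  x = 18: rhs = 10, matching y values: none (0 points).
  x = 19: rhs = 5, matching y values: none (0 points).
  x = 20: rhs = 22, matching y values: none (0 points).
  x = 21: rhs = 21, matching y values: none (0 points).
  x = 22: rhs = 8, matching y values: 10, 13 (2 points).
Total affine count: 20.
Full point count |E(F_23)| = 20 + 1 = 21.
Hasse bound: |21 − (23+1)| = |-3| = 3 ≤ 2√23 ≈ 9.5917 ✓.


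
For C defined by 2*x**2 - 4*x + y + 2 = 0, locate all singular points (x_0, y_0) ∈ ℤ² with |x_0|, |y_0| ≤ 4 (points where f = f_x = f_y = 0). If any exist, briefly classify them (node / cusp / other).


No singular points in the scanned grid; C is smooth there.

Compute partial derivatives:
  f_x = 4*x - 4.
  f_y = 1.
f_y = 1 is a nonzero constant, so f_y never vanishes: no point (x, y) can satisfy f = f_x = f_y = 0. In particular no (x, y) ∈ {−4, ..., 4}² is singular; the curve is smooth.


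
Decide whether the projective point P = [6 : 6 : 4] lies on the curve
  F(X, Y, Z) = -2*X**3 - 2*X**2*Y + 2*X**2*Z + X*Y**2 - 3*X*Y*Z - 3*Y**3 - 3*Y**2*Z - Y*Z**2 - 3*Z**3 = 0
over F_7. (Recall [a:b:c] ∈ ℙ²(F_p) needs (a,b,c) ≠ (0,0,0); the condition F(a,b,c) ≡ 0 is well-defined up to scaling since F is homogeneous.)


F(6,6,4) ≡ 3 (mod 7); P is NOT on the curve.

Evaluate F(6, 6, 4) term-by-term (mod 7).
  -2*X**3 ↦ -2·216·1·1 = -432
  -2*X**2*Y ↦ -2·36·6·1 = -432
  2*X**2*Z ↦ 2·36·1·4 = 288
  X*Y**2 ↦ 1·6·36·1 = 216
  -3*X*Y*Z ↦ -3·6·6·4 = -432
  -3*Y**3 ↦ -3·1·216·1 = -648
  -3*Y**2*Z ↦ -3·1·36·4 = -432
  -Y*Z**2 ↦ -1·1·6·16 = -96
  -3*Z**3 ↦ -3·1·1·64 = -192
Sum: F(6, 6, 4) = (-432) + (-432) + (288) + (216) + (-432) + (-648) + (-432) + (-96) + (-192) = -2160.
Reducing mod 7: -2160 ≡ 3 (mod 7).
Since F(a, b, c) ≡ 3 ≠ 0 (mod 7), P does NOT lie on the curve.


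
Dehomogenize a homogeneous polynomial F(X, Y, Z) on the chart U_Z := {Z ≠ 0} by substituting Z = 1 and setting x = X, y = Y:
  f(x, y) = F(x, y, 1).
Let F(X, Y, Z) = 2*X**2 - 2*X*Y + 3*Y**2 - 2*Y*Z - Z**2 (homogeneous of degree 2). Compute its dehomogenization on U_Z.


f(x, y) = 2*x**2 - 2*x*y + 3*y**2 - 2*y - 1

On U_Z we set Z = 1. Each monomial c·X^i·Y^j·Z^k in F becomes c·x^i·y^j·1^k = c·x^i·y^j.
Substituting Z = 1: F(X, Y, 1) = 2*x**2 - 2*x*y + 3*y**2 - 2*y - 1.
Note: deg(f) ≤ deg(F) = 2; strict inequality happens when F is divisible by Z (lost terms).


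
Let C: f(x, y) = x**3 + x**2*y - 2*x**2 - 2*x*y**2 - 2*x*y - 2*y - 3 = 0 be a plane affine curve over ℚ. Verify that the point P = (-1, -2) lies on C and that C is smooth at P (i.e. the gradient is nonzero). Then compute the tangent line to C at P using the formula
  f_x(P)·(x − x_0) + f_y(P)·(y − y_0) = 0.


Tangent line at P: 7*x - 7*y - 7 = 0.

Step 1: f(-1, -2) = 0, so P lies on C.
Step 2: partial derivatives
  f_x(x, y) = 3*x**2 + 2*x*y - 4*x - 2*y**2 - 2*y, f_y(x, y) = x**2 - 4*x*y - 2*x - 2.
  f_x(P) = 7, f_y(P) = -7 (gradient nonzero, so P is smooth).
Step 3: tangent line at P: 7·(x − -1) + -7·(y − -2) = 0.
Expanding: 7*x - 7*y - 7 = 0.


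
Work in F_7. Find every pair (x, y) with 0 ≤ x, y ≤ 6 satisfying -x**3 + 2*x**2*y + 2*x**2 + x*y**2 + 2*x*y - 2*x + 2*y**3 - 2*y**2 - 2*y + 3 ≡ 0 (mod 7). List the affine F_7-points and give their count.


Affine F_7-points: {(0, 2), (0, 4), (2, 2), (3, 6), (4, 2)}; count = 5.

For each of the 49 pairs (x, y) ∈ F_7², evaluate f(x, y) mod 7. Record the zeros.
  x = 0: [0↦3, 1↦1, 2↦0, 3↦5, 4↦0, 5↦4, 6↦1]  zeros at y ∈ {2, 4}
  x = 1: [0↦2, 1↦5, 2↦4, 3↦4, 4↦3, 5↦6, 6↦4]  zeros at y ∈ ∅
  x = 2: [0↦6, 1↦4, 2↦0, 3↦6, 4↦6, 5↦5, 6↦1]  zeros at y ∈ {2}
  x = 3: [0↦2, 1↦6, 2↦3, 3↦5, 4↦3, 5↦2, 6↦0]  zeros at y ∈ {6}
  x = 4: [0↦5, 1↦5, 2↦0, 3↦2, 4↦2, 5↦5, 6↦2]  zeros at y ∈ {2}
  x = 5: [0↦2, 1↦2, 2↦6, 3↦5, 4↦4, 5↦1, 6↦1]  zeros at y ∈ ∅
  x = 6: [0↦1, 1↦5, 2↦1, 3↦1, 4↦3, 5↦5, 6↦5]  zeros at y ∈ ∅
Collecting zeros: affine points = {(0, 2), (0, 4), (2, 2), (3, 6), (4, 2)}.
Total count |C(F_7)_aff| = 5.


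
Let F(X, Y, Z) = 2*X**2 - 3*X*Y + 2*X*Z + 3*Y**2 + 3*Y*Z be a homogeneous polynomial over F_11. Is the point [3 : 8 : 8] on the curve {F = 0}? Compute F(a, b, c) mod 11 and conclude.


F(3,8,8) ≡ 4 (mod 11); P is NOT on the curve.

Evaluate F(3, 8, 8) term-by-term (mod 11).
  2*X**2 ↦ 2·9·1·1 = 18
  -3*X*Y ↦ -3·3·8·1 = -72
  2*X*Z ↦ 2·3·1·8 = 48
  3*Y**2 ↦ 3·1·64·1 = 192
  3*Y*Z ↦ 3·1·8·8 = 192
Sum: F(3, 8, 8) = (18) + (-72) + (48) + (192) + (192) = 378.
Reducing mod 11: 378 ≡ 4 (mod 11).
Since F(a, b, c) ≡ 4 ≠ 0 (mod 11), P does NOT lie on the curve.


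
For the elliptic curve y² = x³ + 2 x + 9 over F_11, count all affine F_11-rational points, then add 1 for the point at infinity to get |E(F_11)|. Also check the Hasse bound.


Affine points = {(0, 3), (0, 8), (1, 1), (1, 10), (3, 3), (3, 8), (4, 2), (4, 9), (5, 1), (5, 10), (7, 5), (7, 6), (8, 3), (8, 8)}; affine count = 14; |E(F_11)| = 15.

Discriminant check: Δ ∝ 4a³ + 27b² = 4·2³ + 27·9² = 4·8 + 27·81 ≡ 8 (mod 11). Nonzero ⇒ E is nonsingular.
For each x ∈ F_11, compute rhs = x³ + 2·x + 9 mod 11, then count y ∈ F_11 with y² ≡ rhs.
  x = 0: rhs = 9, matching y values: 3, 8 (2 points).
  x = 1: rhs = 1, matching y values: 1, 10 (2 points).
  x = 2: rhs = 10, matching y values: none (0 points).
  x = 3: rhs = 9, matching y values: 3, 8 (2 points).
  x = 4: rhs = 4, matching y values: 2, 9 (2 points).
  x = 5: rhs = 1, matching y values: 1, 10 (2 points).
  x = 6: rhs = 6, matching y values: none (0 points).
  x = 7: rhs = 3, matching y values: 5, 6 (2 points).
  x = 8: rhs = 9, matching y values: 3, 8 (2 points).
  x = 9: rhs = 8, matching y values: none (0 points).
  x = 10: rhs = 6, matching y values: none (0 points).
Total affine count: 14.
Full point count |E(F_11)| = 14 + 1 = 15.
Hasse bound: |15 − (11+1)| = |3| = 3 ≤ 2√11 ≈ 6.6332 ✓.


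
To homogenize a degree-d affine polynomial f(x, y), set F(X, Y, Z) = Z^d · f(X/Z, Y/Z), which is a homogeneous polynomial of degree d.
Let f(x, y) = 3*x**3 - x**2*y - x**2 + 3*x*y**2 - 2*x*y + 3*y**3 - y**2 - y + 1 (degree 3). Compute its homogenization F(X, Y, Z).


F(X, Y, Z) = 3*X**3 - X**2*Y - X**2*Z + 3*X*Y**2 - 2*X*Y*Z + 3*Y**3 - Y**2*Z - Y*Z**2 + Z**3

deg(f) = 3.
Substitute x = X/Z, y = Y/Z into f, then multiply by Z^3.
  monomial 3·x^3·y^0 ↦ 3·X^3·Y^0·Z^0.
  monomial -1·x^2·y^1 ↦ -1·X^2·Y^1·Z^0.
  monomial -1·x^2·y^0 ↦ -1·X^2·Y^0·Z^1.
  monomial 3·x^1·y^2 ↦ 3·X^1·Y^2·Z^0.
  monomial -2·x^1·y^1 ↦ -2·X^1·Y^1·Z^1.
  monomial 3·x^0·y^3 ↦ 3·X^0·Y^3·Z^0.
  monomial -1·x^0·y^2 ↦ -1·X^0·Y^2·Z^1.
  monomial -1·x^0·y^1 ↦ -1·X^0·Y^1·Z^2.
  monomial 1·x^0·y^0 ↦ 1·X^0·Y^0·Z^3.
Collecting: F(X, Y, Z) = 3*X**3 - X**2*Y - X**2*Z + 3*X*Y**2 - 2*X*Y*Z + 3*Y**3 - Y**2*Z - Y*Z**2 + Z**3.


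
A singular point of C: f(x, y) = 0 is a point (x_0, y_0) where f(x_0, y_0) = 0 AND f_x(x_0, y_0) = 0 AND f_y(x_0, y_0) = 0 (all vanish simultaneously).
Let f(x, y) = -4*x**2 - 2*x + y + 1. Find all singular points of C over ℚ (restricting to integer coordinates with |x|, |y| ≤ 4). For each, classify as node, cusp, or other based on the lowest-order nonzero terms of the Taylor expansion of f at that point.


No singular points in the scanned grid; C is smooth there.

Compute partial derivatives:
  f_x = -8*x - 2.
  f_y = 1.
f_y = 1 is a nonzero constant, so f_y never vanishes: no point (x, y) can satisfy f = f_x = f_y = 0. In particular no (x, y) ∈ {−4, ..., 4}² is singular; the curve is smooth.


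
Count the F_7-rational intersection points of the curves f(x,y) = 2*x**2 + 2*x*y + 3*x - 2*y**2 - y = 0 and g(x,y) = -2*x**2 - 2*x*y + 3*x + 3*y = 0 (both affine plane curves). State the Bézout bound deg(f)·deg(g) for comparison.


Common zeros: {(0, 0), (2, 5)}; count = 2; Bézout bound = 4.

deg(f) = 2, deg(g) = 2, so Bézout bound = 4.
Scan x ∈ F_7. For each x, list the y ∈ F_7 with f(x, y) ≡ 0 and those with g(x, y) ≡ 0 (mod 7); the common zeros in that column are the intersection.
  x = 0: f ≡ 0 at y ∈ {0, 3}; g ≡ 0 at y ∈ {0}; common: {0}.
  x = 1: f ≡ 0 at y ∈ ∅; g ≡ 0 at y ∈ {6}; common: ∅.
  x = 2: f ≡ 0 at y ∈ {0, 5}; g ≡ 0 at y ∈ {5}; common: {5}.
  x = 3: f ≡ 0 at y ∈ ∅; g ≡ 0 at y ∈ {4}; common: ∅.
  x = 4: f ≡ 0 at y ∈ {1, 6}; g ≡ 0 at y ∈ {3}; common: ∅.
  x = 5: f ≡ 0 at y ∈ ∅; g ≡ 0 at y ∈ {0, 1, 2, 3, 4, 5, 6}; common: ∅.
  x = 6: f ≡ 0 at y ∈ {3, 6}; g ≡ 0 at y ∈ {1}; common: ∅.
Collecting: common zeros = {(0, 0), (2, 5)}, so the count is 2.
Comparison with the Bézout bound: 2 ≤ 4 = deg(f)·deg(g), as expected for curves with no common component (the affine F_7-count falls short of the bound because intersections may lie at infinity, over extension fields, or carry multiplicity).


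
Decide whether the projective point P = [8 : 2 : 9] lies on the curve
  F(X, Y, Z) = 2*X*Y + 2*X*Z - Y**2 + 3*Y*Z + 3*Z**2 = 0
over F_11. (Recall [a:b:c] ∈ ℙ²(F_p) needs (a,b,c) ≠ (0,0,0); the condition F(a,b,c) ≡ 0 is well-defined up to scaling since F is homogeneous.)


F(8,2,9) ≡ 7 (mod 11); P is NOT on the curve.

Evaluate F(8, 2, 9) term-by-term (mod 11).
  2*X*Y ↦ 2·8·2·1 = 32
  2*X*Z ↦ 2·8·1·9 = 144
  -Y**2 ↦ -1·1·4·1 = -4
  3*Y*Z ↦ 3·1·2·9 = 54
  3*Z**2 ↦ 3·1·1·81 = 243
Sum: F(8, 2, 9) = (32) + (144) + (-4) + (54) + (243) = 469.
Reducing mod 11: 469 ≡ 7 (mod 11).
Since F(a, b, c) ≡ 7 ≠ 0 (mod 11), P does NOT lie on the curve.


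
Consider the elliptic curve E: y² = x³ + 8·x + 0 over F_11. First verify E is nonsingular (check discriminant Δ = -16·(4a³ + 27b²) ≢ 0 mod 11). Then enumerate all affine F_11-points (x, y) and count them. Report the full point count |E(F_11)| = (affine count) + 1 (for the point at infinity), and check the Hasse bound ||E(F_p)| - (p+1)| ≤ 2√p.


Affine points = {(0, 0), (1, 3), (1, 8), (5, 0), (6, 0), (7, 5), (7, 6), (8, 2), (8, 9), (9, 3), (9, 8)}; affine count = 11; |E(F_11)| = 12.

Discriminant check: Δ ∝ 4a³ + 27b² = 4·8³ + 27·0² = 4·512 + 27·0 ≡ 2 (mod 11). Nonzero ⇒ E is nonsingular.
For each x ∈ F_11, compute rhs = x³ + 8·x + 0 mod 11, then count y ∈ F_11 with y² ≡ rhs.
  x = 0: rhs = 0, matching y values: 0 (1 points).
  x = 1: rhs = 9, matching y values: 3, 8 (2 points).
  x = 2: rhs = 2, matching y values: none (0 points).
  x = 3: rhs = 7, matching y values: none (0 points).
  x = 4: rhs = 8, matching y values: none (0 points).
  x = 5: rhs = 0, matching y values: 0 (1 points).
  x = 6: rhs = 0, matching y values: 0 (1 points).
  x = 7: rhs = 3, matching y values: 5, 6 (2 points).
  x = 8: rhs = 4, matching y values: 2, 9 (2 points).
  x = 9: rhs = 9, matching y values: 3, 8 (2 points).
  x = 10: rhs = 2, matching y values: none (0 points).
Total affine count: 11.
Full point count |E(F_11)| = 11 + 1 = 12.
Hasse bound: |12 − (11+1)| = |0| = 0 ≤ 2√11 ≈ 6.6332 ✓.


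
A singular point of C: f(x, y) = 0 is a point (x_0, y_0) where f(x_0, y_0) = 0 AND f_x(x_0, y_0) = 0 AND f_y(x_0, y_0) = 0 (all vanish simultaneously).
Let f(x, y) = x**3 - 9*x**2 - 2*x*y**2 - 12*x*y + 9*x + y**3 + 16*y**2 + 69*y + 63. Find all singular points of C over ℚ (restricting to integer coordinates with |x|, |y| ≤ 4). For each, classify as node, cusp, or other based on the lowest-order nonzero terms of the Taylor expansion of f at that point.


Singular points: {(3, -3)}; classification: cusp.

Compute partial derivatives:
  f_x = 3*x**2 - 18*x - 2*y**2 - 12*y + 9.
  f_y = -4*x*y - 12*x + 3*y**2 + 32*y + 69.
Scan x_0 ∈ {−4, ..., 4}. For each x_0, f_y(x_0, y) is a polynomial in y; find its integer roots y ∈ {−4, ..., 4}, then test f_x and f at those candidates.
  x = -4: f_y(-4, y) = 3*y**2 + 48*y + 117; vanishes at y ∈ {-3}. (-4, -3): f_x = 147 ≠ 0.
  x = -3: f_y(-3, y) = 3*y**2 + 44*y + 105; vanishes at y ∈ {-3}. (-3, -3): f_x = 108 ≠ 0.
  x = -2: f_y(-2, y) = 3*y**2 + 40*y + 93; vanishes at y ∈ {-3}. (-2, -3): f_x = 75 ≠ 0.
  x = -1: f_y(-1, y) = 3*y**2 + 36*y + 81; vanishes at y ∈ {-3}. (-1, -3): f_x = 48 ≠ 0.
  x = 0: f_y(0, y) = 3*y**2 + 32*y + 69; vanishes at y ∈ {-3}. (0, -3): f_x = 27 ≠ 0.
  x = 1: f_y(1, y) = 3*y**2 + 28*y + 57; vanishes at y ∈ {-3}. (1, -3): f_x = 12 ≠ 0.
  x = 2: f_y(2, y) = 3*y**2 + 24*y + 45; vanishes at y ∈ {-3}. (2, -3): f_x = 3 ≠ 0.
  x = 3: f_y(3, y) = 3*y**2 + 20*y + 33; vanishes at y ∈ {-3}. (3, -3): f_x = 0, f = 0 — SINGULAR.
  x = 4: f_y(4, y) = 3*y**2 + 16*y + 21; vanishes at y ∈ {-3}. (4, -3): f_x = 3 ≠ 0.
Only singular point on the grid: (3, -3).
Classify: substitute x = 3 + u, y = -3 + v and expand: f = u**3 - 2*u*v**2 + v**3 + v**2.
No constant or linear terms (consistent with a singular point). Quadratic part: v**2. Cubic part: u**3 - 2*u*v**2 + v**3.
The quadratic part v**2 is a perfect square, so there is a single (double) tangent line v = 0, i.e. y = -3. Restricting the cubic part to that line (v = 0) leaves u**3 ≠ 0, so f is not divisible by v and the branch is v² ≈ -u**3 to lowest order — this is a cusp.
Classification: cusp.


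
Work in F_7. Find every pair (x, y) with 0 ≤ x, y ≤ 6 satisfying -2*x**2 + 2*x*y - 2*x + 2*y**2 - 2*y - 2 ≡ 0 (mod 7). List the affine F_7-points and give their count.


Affine F_7-points: {(2, 0), (2, 6), (3, 6), (4, 0), (4, 4), (5, 5), (6, 4), (6, 5)}; count = 8.

For each of the 49 pairs (x, y) ∈ F_7², evaluate f(x, y) mod 7. Record the zeros.
  x = 0: [0↦5, 1↦5, 2↦2, 3↦3, 4↦1, 5↦3, 6↦2]  zeros at y ∈ ∅
  x = 1: [0↦1, 1↦3, 2↦2, 3↦5, 4↦5, 5↦2, 6↦3]  zeros at y ∈ ∅
  x = 2: [0↦0, 1↦4, 2↦5, 3↦3, 4↦5, 5↦4, 6↦0]  zeros at y ∈ {0, 6}
  x = 3: [0↦2, 1↦1, 2↦4, 3↦4, 4↦1, 5↦2, 6↦0]  zeros at y ∈ {6}
  x = 4: [0↦0, 1↦1, 2↦6, 3↦1, 4↦0, 5↦3, 6↦3]  zeros at y ∈ {0, 4}
  x = 5: [0↦1, 1↦4, 2↦4, 3↦1, 4↦2, 5↦0, 6↦2]  zeros at y ∈ {5}
  x = 6: [0↦5, 1↦3, 2↦5, 3↦4, 4↦0, 5↦0, 6↦4]  zeros at y ∈ {4, 5}
Collecting zeros: affine points = {(2, 0), (2, 6), (3, 6), (4, 0), (4, 4), (5, 5), (6, 4), (6, 5)}.
Total count |C(F_7)_aff| = 8.


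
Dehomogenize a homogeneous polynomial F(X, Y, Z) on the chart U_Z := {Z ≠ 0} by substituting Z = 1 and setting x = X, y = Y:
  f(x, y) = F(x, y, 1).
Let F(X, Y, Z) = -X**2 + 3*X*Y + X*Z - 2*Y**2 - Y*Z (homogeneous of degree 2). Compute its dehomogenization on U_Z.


f(x, y) = -x**2 + 3*x*y + x - 2*y**2 - y

On U_Z we set Z = 1. Each monomial c·X^i·Y^j·Z^k in F becomes c·x^i·y^j·1^k = c·x^i·y^j.
Substituting Z = 1: F(X, Y, 1) = -x**2 + 3*x*y + x - 2*y**2 - y.
Note: deg(f) ≤ deg(F) = 2; strict inequality happens when F is divisible by Z (lost terms).


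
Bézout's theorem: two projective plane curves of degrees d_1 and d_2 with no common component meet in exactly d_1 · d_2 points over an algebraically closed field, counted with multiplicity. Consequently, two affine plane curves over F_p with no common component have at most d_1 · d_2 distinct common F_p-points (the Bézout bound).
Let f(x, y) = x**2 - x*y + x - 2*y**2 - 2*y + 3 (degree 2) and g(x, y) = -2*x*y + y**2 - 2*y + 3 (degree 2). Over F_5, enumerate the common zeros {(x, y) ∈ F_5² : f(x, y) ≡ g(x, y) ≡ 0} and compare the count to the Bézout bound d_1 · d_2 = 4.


Common zeros: {(1, 1)}; count = 1; Bézout bound = 4.

deg(f) = 2, deg(g) = 2, so Bézout bound = 4.
Scan x ∈ F_5. For each x, list the y ∈ F_5 with f(x, y) ≡ 0 and those with g(x, y) ≡ 0 (mod 5); the common zeros in that column are the intersection.
  x = 0: f ≡ 0 at y ∈ ∅; g ≡ 0 at y ∈ ∅; common: ∅.
  x = 1: f ≡ 0 at y ∈ {0, 1}; g ≡ 0 at y ∈ {1, 3}; common: {1}.
  x = 2: f ≡ 0 at y ∈ ∅; g ≡ 0 at y ∈ {2, 4}; common: ∅.
  x = 3: f ≡ 0 at y ∈ {0}; g ≡ 0 at y ∈ ∅; common: ∅.
  x = 4: f ≡ 0 at y ∈ {1}; g ≡ 0 at y ∈ ∅; common: ∅.
Collecting: common zeros = {(1, 1)}, so the count is 1.
Comparison with the Bézout bound: 1 ≤ 4 = deg(f)·deg(g), as expected for curves with no common component (the affine F_5-count falls short of the bound because intersections may lie at infinity, over extension fields, or carry multiplicity).


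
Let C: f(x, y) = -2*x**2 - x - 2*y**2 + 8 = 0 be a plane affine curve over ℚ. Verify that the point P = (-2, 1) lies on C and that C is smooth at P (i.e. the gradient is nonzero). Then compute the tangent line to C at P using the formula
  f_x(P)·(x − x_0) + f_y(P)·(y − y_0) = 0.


Tangent line at P: 7*x - 4*y + 18 = 0.

Step 1: f(-2, 1) = 0, so P lies on C.
Step 2: partial derivatives
  f_x(x, y) = -4*x - 1, f_y(x, y) = -4*y.
  f_x(P) = 7, f_y(P) = -4 (gradient nonzero, so P is smooth).
Step 3: tangent line at P: 7·(x − -2) + -4·(y − 1) = 0.
Expanding: 7*x - 4*y + 18 = 0.


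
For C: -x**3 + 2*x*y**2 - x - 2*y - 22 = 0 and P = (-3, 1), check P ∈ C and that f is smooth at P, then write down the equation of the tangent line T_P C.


Tangent line at P: -26*x - 14*y - 64 = 0.

Step 1: f(-3, 1) = 0, so P lies on C.
Step 2: partial derivatives
  f_x(x, y) = -3*x**2 + 2*y**2 - 1, f_y(x, y) = 4*x*y - 2.
  f_x(P) = -26, f_y(P) = -14 (gradient nonzero, so P is smooth).
Step 3: tangent line at P: -26·(x − -3) + -14·(y − 1) = 0.
Expanding: -26*x - 14*y - 64 = 0.


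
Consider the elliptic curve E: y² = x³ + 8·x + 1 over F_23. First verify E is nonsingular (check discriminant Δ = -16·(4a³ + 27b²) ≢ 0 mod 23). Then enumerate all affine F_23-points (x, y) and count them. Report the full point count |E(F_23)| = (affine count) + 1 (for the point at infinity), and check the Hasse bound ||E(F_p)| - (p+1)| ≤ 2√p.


Affine points = {(0, 1), (0, 22), (2, 5), (2, 18), (3, 11), (3, 12), (6, 9), (6, 14), (7, 3), (7, 20), (8, 5), (8, 18), (10, 0), (12, 10), (12, 13), (13, 5), (13, 18), (15, 0), (16, 4), (16, 19), (17, 6), (17, 17), (21, 0)}; affine count = 23; |E(F_23)| = 24.

Discriminant check: Δ ∝ 4a³ + 27b² = 4·8³ + 27·1² = 4·512 + 27·1 ≡ 5 (mod 23). Nonzero ⇒ E is nonsingular.
For each x ∈ F_23, compute rhs = x³ + 8·x + 1 mod 23, then count y ∈ F_23 with y² ≡ rhs.
  x = 0: rhs = 1, matching y values: 1, 22 (2 points).
  x = 1: rhs = 10, matching y values: none (0 points).
  x = 2: rhs = 2, matching y values: 5, 18 (2 points).
  x = 3: rhs = 6, matching y values: 11, 12 (2 points).
  x = 4: rhs = 5, matching y values: none (0 points).
  x = 5: rhs = 5, matching y values: none (0 points).
  x = 6: rhs = 12, matching y values: 9, 14 (2 points).
  x = 7: rhs = 9, matching y values: 3, 20 (2 points).
  x = 8: rhs = 2, matching y values: 5, 18 (2 points).
  x = 9: rhs = 20, matching y values: none (0 points).
  x = 10: rhs = 0, matching y values: 0 (1 points).
  x = 11: rhs = 17, matching y values: none (0 points).
  x = 12: rhs = 8, matching y values: 10, 13 (2 points).
  x = 13: rhs = 2, matching y values: 5, 18 (2 points).
  x = 14: rhs = 5, matching y values: none (0 points).
  x = 15: rhs = 0, matching y values: 0 (1 points).
  x = 16: rhs = 16, matching y values: 4, 19 (2 points).
  x = 17: rhs = 13, matching y values: 6, 17 (2 points).
  x = 18: rhs = 20, matching y values: none (0 points).
  x = 19: rhs = 20, matching y values: none (0 points).
  x = 20: rhs = 19, matching y values: none (0 points).
  x = 21: rhs = 0, matching y values: 0 (1 points).
  x = 22: rhs = 15, matching y values: none (0 points).
Total affine count: 23.
Full point count |E(F_23)| = 23 + 1 = 24.
Hasse bound: |24 − (23+1)| = |0| = 0 ≤ 2√23 ≈ 9.5917 ✓.


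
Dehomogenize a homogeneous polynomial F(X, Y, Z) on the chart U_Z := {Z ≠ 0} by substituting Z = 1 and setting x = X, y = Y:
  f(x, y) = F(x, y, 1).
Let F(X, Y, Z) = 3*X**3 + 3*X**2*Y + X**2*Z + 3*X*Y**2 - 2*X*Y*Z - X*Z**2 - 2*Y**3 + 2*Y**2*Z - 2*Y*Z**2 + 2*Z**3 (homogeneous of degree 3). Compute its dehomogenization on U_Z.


f(x, y) = 3*x**3 + 3*x**2*y + x**2 + 3*x*y**2 - 2*x*y - x - 2*y**3 + 2*y**2 - 2*y + 2

On U_Z we set Z = 1. Each monomial c·X^i·Y^j·Z^k in F becomes c·x^i·y^j·1^k = c·x^i·y^j.
Substituting Z = 1: F(X, Y, 1) = 3*x**3 + 3*x**2*y + x**2 + 3*x*y**2 - 2*x*y - x - 2*y**3 + 2*y**2 - 2*y + 2.
Note: deg(f) ≤ deg(F) = 3; strict inequality happens when F is divisible by Z (lost terms).


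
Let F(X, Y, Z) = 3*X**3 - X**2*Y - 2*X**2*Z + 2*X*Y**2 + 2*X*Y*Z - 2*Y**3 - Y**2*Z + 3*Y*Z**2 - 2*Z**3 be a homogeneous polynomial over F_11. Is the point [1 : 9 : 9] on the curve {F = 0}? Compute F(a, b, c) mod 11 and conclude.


F(1,9,9) ≡ 8 (mod 11); P is NOT on the curve.

Evaluate F(1, 9, 9) term-by-term (mod 11).
  3*X**3 ↦ 3·1·1·1 = 3
  -X**2*Y ↦ -1·1·9·1 = -9
  -2*X**2*Z ↦ -2·1·1·9 = -18
  2*X*Y**2 ↦ 2·1·81·1 = 162
  2*X*Y*Z ↦ 2·1·9·9 = 162
  -2*Y**3 ↦ -2·1·729·1 = -1458
  -Y**2*Z ↦ -1·1·81·9 = -729
  3*Y*Z**2 ↦ 3·1·9·81 = 2187
  -2*Z**3 ↦ -2·1·1·729 = -1458
Sum: F(1, 9, 9) = (3) + (-9) + (-18) + (162) + (162) + (-1458) + (-729) + (2187) + (-1458) = -1158.
Reducing mod 11: -1158 ≡ 8 (mod 11).
Since F(a, b, c) ≡ 8 ≠ 0 (mod 11), P does NOT lie on the curve.


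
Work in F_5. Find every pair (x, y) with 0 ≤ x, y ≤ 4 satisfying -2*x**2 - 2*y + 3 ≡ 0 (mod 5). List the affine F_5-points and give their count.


Affine F_5-points: {(0, 4), (1, 3), (2, 0), (3, 0), (4, 3)}; count = 5.

For each of the 25 pairs (x, y) ∈ F_5², evaluate f(x, y) mod 5. Record the zeros.
  x = 0: [0↦3, 1↦1, 2↦4, 3↦2, 4↦0]  zeros at y ∈ {4}
  x = 1: [0↦1, 1↦4, 2↦2, 3↦0, 4↦3]  zeros at y ∈ {3}
  x = 2: [0↦0, 1↦3, 2↦1, 3↦4, 4↦2]  zeros at y ∈ {0}
  x = 3: [0↦0, 1↦3, 2↦1, 3↦4, 4↦2]  zeros at y ∈ {0}
  x = 4: [0↦1, 1↦4, 2↦2, 3↦0, 4↦3]  zeros at y ∈ {3}
Collecting zeros: affine points = {(0, 4), (1, 3), (2, 0), (3, 0), (4, 3)}.
Total count |C(F_5)_aff| = 5.


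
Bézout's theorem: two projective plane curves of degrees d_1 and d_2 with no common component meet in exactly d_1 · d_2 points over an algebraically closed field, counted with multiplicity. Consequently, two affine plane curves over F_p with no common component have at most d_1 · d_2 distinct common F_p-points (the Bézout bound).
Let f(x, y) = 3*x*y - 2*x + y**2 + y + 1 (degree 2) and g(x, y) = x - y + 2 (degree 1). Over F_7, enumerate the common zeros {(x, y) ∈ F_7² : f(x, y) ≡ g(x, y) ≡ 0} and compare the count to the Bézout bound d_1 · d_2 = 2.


Common zeros: {(0, 2), (3, 5)}; count = 2; Bézout bound = 2.

deg(f) = 2, deg(g) = 1, so Bézout bound = 2.
Scan x ∈ F_7. For each x, list the y ∈ F_7 with f(x, y) ≡ 0 and those with g(x, y) ≡ 0 (mod 7); the common zeros in that column are the intersection.
  x = 0: f ≡ 0 at y ∈ {2, 4}; g ≡ 0 at y ∈ {2}; common: {2}.
  x = 1: f ≡ 0 at y ∈ ∅; g ≡ 0 at y ∈ {3}; common: ∅.
  x = 2: f ≡ 0 at y ∈ ∅; g ≡ 0 at y ∈ {4}; common: ∅.
  x = 3: f ≡ 0 at y ∈ {5, 6}; g ≡ 0 at y ∈ {5}; common: {5}.
  x = 4: f ≡ 0 at y ∈ {0, 1}; g ≡ 0 at y ∈ {6}; common: ∅.
  x = 5: f ≡ 0 at y ∈ ∅; g ≡ 0 at y ∈ {0}; common: ∅.
  x = 6: f ≡ 0 at y ∈ ∅; g ≡ 0 at y ∈ {1}; common: ∅.
Collecting: common zeros = {(0, 2), (3, 5)}, so the count is 2.
Comparison with the Bézout bound: 2 ≤ 2 = deg(f)·deg(g), as expected for curves with no common component (the bound is attained).


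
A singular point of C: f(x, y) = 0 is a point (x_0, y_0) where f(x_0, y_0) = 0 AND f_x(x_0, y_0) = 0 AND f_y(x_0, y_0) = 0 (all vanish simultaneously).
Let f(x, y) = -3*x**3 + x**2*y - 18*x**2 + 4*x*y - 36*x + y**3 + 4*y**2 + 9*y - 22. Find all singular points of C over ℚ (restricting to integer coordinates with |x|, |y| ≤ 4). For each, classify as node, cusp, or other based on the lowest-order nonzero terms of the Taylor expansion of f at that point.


Singular points: {(-2, -1)}; classification: node.

Compute partial derivatives:
  f_x = -9*x**2 + 2*x*y - 36*x + 4*y - 36.
  f_y = x**2 + 4*x + 3*y**2 + 8*y + 9.
Scan x_0 ∈ {−4, ..., 4}. For each x_0, f_y(x_0, y) is a polynomial in y; find its integer roots y ∈ {−4, ..., 4}, then test f_x and f at those candidates.
  x = -4: f_y(-4, y) = 3*y**2 + 8*y + 9; no integer root y with |y| ≤ 4.
  x = -3: f_y(-3, y) = 3*y**2 + 8*y + 6; no integer root y with |y| ≤ 4.
  x = -2: f_y(-2, y) = 3*y**2 + 8*y + 5; vanishes at y ∈ {-1}. (-2, -1): f_x = 0, f = 0 — SINGULAR.
  x = -1: f_y(-1, y) = 3*y**2 + 8*y + 6; no integer root y with |y| ≤ 4.
  x = 0: f_y(0, y) = 3*y**2 + 8*y + 9; no integer root y with |y| ≤ 4.
  x = 1: f_y(1, y) = 3*y**2 + 8*y + 14; no integer root y with |y| ≤ 4.
  x = 2: f_y(2, y) = 3*y**2 + 8*y + 21; no integer root y with |y| ≤ 4.
  x = 3: f_y(3, y) = 3*y**2 + 8*y + 30; no integer root y with |y| ≤ 4.
  x = 4: f_y(4, y) = 3*y**2 + 8*y + 41; no integer root y with |y| ≤ 4.
Only singular point on the grid: (-2, -1).
Classify: substitute x = -2 + u, y = -1 + v and expand: f = -3*u**3 + u**2*v - u**2 + v**3 + v**2.
No constant or linear terms (consistent with a singular point). Quadratic part: -u**2 + v**2. Cubic part: -3*u**3 + u**2*v + v**3.
The quadratic part v**2 - u**2 = (v − u)(v + u) splits into two distinct linear factors, so there are two distinct tangent lines y − -1 = ±(x − -2) — this is a node (ordinary double point).
Classification: node.


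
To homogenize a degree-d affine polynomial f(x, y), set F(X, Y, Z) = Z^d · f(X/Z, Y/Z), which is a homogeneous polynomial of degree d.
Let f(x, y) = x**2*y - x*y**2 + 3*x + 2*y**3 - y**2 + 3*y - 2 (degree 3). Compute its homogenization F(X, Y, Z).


F(X, Y, Z) = X**2*Y - X*Y**2 + 3*X*Z**2 + 2*Y**3 - Y**2*Z + 3*Y*Z**2 - 2*Z**3

deg(f) = 3.
Substitute x = X/Z, y = Y/Z into f, then multiply by Z^3.
  monomial 1·x^2·y^1 ↦ 1·X^2·Y^1·Z^0.
  monomial -1·x^1·y^2 ↦ -1·X^1·Y^2·Z^0.
  monomial 3·x^1·y^0 ↦ 3·X^1·Y^0·Z^2.
  monomial 2·x^0·y^3 ↦ 2·X^0·Y^3·Z^0.
  monomial -1·x^0·y^2 ↦ -1·X^0·Y^2·Z^1.
  monomial 3·x^0·y^1 ↦ 3·X^0·Y^1·Z^2.
  monomial -2·x^0·y^0 ↦ -2·X^0·Y^0·Z^3.
Collecting: F(X, Y, Z) = X**2*Y - X*Y**2 + 3*X*Z**2 + 2*Y**3 - Y**2*Z + 3*Y*Z**2 - 2*Z**3.


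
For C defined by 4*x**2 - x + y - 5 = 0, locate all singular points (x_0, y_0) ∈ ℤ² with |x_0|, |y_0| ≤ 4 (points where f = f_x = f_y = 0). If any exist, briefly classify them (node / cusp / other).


No singular points in the scanned grid; C is smooth there.

Compute partial derivatives:
  f_x = 8*x - 1.
  f_y = 1.
f_y = 1 is a nonzero constant, so f_y never vanishes: no point (x, y) can satisfy f = f_x = f_y = 0. In particular no (x, y) ∈ {−4, ..., 4}² is singular; the curve is smooth.


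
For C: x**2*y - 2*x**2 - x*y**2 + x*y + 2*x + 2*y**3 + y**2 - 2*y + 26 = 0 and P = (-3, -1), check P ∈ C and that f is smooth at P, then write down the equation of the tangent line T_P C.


Tangent line at P: 18*x + 2*y + 56 = 0.

Step 1: f(-3, -1) = 0, so P lies on C.
Step 2: partial derivatives
  f_x(x, y) = 2*x*y - 4*x - y**2 + y + 2, f_y(x, y) = x**2 - 2*x*y + x + 6*y**2 + 2*y - 2.
  f_x(P) = 18, f_y(P) = 2 (gradient nonzero, so P is smooth).
Step 3: tangent line at P: 18·(x − -3) + 2·(y − -1) = 0.
Expanding: 18*x + 2*y + 56 = 0.


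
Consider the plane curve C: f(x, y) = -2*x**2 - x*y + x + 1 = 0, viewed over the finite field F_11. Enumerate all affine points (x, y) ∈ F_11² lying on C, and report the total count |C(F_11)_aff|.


Affine F_11-points: {(1, 0), (2, 3), (3, 10), (4, 7), (5, 0), (6, 2), (7, 6), (8, 3), (9, 10), (10, 2)}; count = 10.

For each of the 121 pairs (x, y) ∈ F_11², evaluate f(x, y) mod 11. Record the zeros.
  x = 0: [0↦1, 1↦1, 2↦1, 3↦1, 4↦1, 5↦1, 6↦1, 7↦1, 8↦1, 9↦1, 10↦1]  zeros at y ∈ ∅
  x = 1: [0↦0, 1↦10, 2↦9, 3↦8, 4↦7, 5↦6, 6↦5, 7↦4, 8↦3, 9↦2, 10↦1]  zeros at y ∈ {0}
  x = 2: [0↦6, 1↦4, 2↦2, 3↦0, 4↦9, 5↦7, 6↦5, 7↦3, 8↦1, 9↦10, 10↦8]  zeros at y ∈ {3}
  x = 3: [0↦8, 1↦5, 2↦2, 3↦10, 4↦7, 5↦4, 6↦1, 7↦9, 8↦6, 9↦3, 10↦0]  zeros at y ∈ {10}
  x = 4: [0↦6, 1↦2, 2↦9, 3↦5, 4↦1, 5↦8, 6↦4, 7↦0, 8↦7, 9↦3, 10↦10]  zeros at y ∈ {7}
  x = 5: [0↦0, 1↦6, 2↦1, 3↦7, 4↦2, 5↦8, 6↦3, 7↦9, 8↦4, 9↦10, 10↦5]  zeros at y ∈ {0}
  x = 6: [0↦1, 1↦6, 2↦0, 3↦5, 4↦10, 5↦4, 6↦9, 7↦3, 8↦8, 9↦2, 10↦7]  zeros at y ∈ {2}
  x = 7: [0↦9, 1↦2, 2↦6, 3↦10, 4↦3, 5↦7, 6↦0, 7↦4, 8↦8, 9↦1, 10↦5]  zeros at y ∈ {6}
  x = 8: [0↦2, 1↦5, 2↦8, 3↦0, 4↦3, 5↦6, 6↦9, 7↦1, 8↦4, 9↦7, 10↦10]  zeros at y ∈ {3}
  x = 9: [0↦2, 1↦4, 2↦6, 3↦8, 4↦10, 5↦1, 6↦3, 7↦5, 8↦7, 9↦9, 10↦0]  zeros at y ∈ {10}
  x = 10: [0↦9, 1↦10, 2↦0, 3↦1, 4↦2, 5↦3, 6↦4, 7↦5, 8↦6, 9↦7, 10↦8]  zeros at y ∈ {2}
Collecting zeros: affine points = {(1, 0), (2, 3), (3, 10), (4, 7), (5, 0), (6, 2), (7, 6), (8, 3), (9, 10), (10, 2)}.
Total count |C(F_11)_aff| = 10.


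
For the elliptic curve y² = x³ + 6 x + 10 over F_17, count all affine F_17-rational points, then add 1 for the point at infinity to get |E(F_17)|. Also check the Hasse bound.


Affine points = {(1, 0), (2, 8), (2, 9), (3, 2), (3, 15), (4, 8), (4, 9), (7, 2), (7, 15), (8, 3), (8, 14), (10, 4), (10, 13), (11, 8), (11, 9), (12, 5), (12, 12), (14, 4), (14, 13)}; affine count = 19; |E(F_17)| = 20.

Discriminant check: Δ ∝ 4a³ + 27b² = 4·6³ + 27·10² = 4·216 + 27·100 ≡ 11 (mod 17). Nonzero ⇒ E is nonsingular.
For each x ∈ F_17, compute rhs = x³ + 6·x + 10 mod 17, then count y ∈ F_17 with y² ≡ rhs.
  x = 0: rhs = 10, matching y values: none (0 points).
  x = 1: rhs = 0, matching y values: 0 (1 points).
  x = 2: rhs = 13, matching y values: 8, 9 (2 points).
  x = 3: rhs = 4, matching y values: 2, 15 (2 points).
  x = 4: rhs = 13, matching y values: 8, 9 (2 points).
  x = 5: rhs = 12, matching y values: none (0 points).
  x = 6: rhs = 7, matching y values: none (0 points).
  x = 7: rhs = 4, matching y values: 2, 15 (2 points).
  x = 8: rhs = 9, matching y values: 3, 14 (2 points).
  x = 9: rhs = 11, matching y values: none (0 points).
  x = 10: rhs = 16, matching y values: 4, 13 (2 points).
  x = 11: rhs = 13, matching y values: 8, 9 (2 points).
  x = 12: rhs = 8, matching y values: 5, 12 (2 points).
  x = 13: rhs = 7, matching y values: none (0 points).
  x = 14: rhs = 16, matching y values: 4, 13 (2 points).
  x = 15: rhs = 7, matching y values: none (0 points).
  x = 16: rhs = 3, matching y values: none (0 points).
Total affine count: 19.
Full point count |E(F_17)| = 19 + 1 = 20.
Hasse bound: |20 − (17+1)| = |2| = 2 ≤ 2√17 ≈ 8.2462 ✓.


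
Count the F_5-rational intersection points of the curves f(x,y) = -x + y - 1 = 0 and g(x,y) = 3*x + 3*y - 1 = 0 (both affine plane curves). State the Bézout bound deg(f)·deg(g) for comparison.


Common zeros: {(3, 4)}; count = 1; Bézout bound = 1.

deg(f) = 1, deg(g) = 1, so Bézout bound = 1.
Scan x ∈ F_5. For each x, list the y ∈ F_5 with f(x, y) ≡ 0 and those with g(x, y) ≡ 0 (mod 5); the common zeros in that column are the intersection.
  x = 0: f ≡ 0 at y ∈ {1}; g ≡ 0 at y ∈ {2}; common: ∅.
  x = 1: f ≡ 0 at y ∈ {2}; g ≡ 0 at y ∈ {1}; common: ∅.
  x = 2: f ≡ 0 at y ∈ {3}; g ≡ 0 at y ∈ {0}; common: ∅.
  x = 3: f ≡ 0 at y ∈ {4}; g ≡ 0 at y ∈ {4}; common: {4}.
  x = 4: f ≡ 0 at y ∈ {0}; g ≡ 0 at y ∈ {3}; common: ∅.
Collecting: common zeros = {(3, 4)}, so the count is 1.
Comparison with the Bézout bound: 1 ≤ 1 = deg(f)·deg(g), as expected for curves with no common component (the bound is attained).


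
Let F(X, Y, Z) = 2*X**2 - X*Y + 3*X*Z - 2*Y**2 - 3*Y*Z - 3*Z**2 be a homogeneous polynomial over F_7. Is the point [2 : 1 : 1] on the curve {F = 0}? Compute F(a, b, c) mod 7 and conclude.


F(2,1,1) ≡ 4 (mod 7); P is NOT on the curve.

Evaluate F(2, 1, 1) term-by-term (mod 7).
  2*X**2 ↦ 2·4·1·1 = 8
  -X*Y ↦ -1·2·1·1 = -2
  3*X*Z ↦ 3·2·1·1 = 6
  -2*Y**2 ↦ -2·1·1·1 = -2
  -3*Y*Z ↦ -3·1·1·1 = -3
  -3*Z**2 ↦ -3·1·1·1 = -3
Sum: F(2, 1, 1) = (8) + (-2) + (6) + (-2) + (-3) + (-3) = 4.
Reducing mod 7: 4 ≡ 4 (mod 7).
Since F(a, b, c) ≡ 4 ≠ 0 (mod 7), P does NOT lie on the curve.


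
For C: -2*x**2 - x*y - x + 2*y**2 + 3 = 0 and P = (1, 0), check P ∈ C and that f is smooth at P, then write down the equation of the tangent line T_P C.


Tangent line at P: -5*x - y + 5 = 0.

Step 1: f(1, 0) = 0, so P lies on C.
Step 2: partial derivatives
  f_x(x, y) = -4*x - y - 1, f_y(x, y) = -x + 4*y.
  f_x(P) = -5, f_y(P) = -1 (gradient nonzero, so P is smooth).
Step 3: tangent line at P: -5·(x − 1) + -1·(y − 0) = 0.
Expanding: -5*x - y + 5 = 0.


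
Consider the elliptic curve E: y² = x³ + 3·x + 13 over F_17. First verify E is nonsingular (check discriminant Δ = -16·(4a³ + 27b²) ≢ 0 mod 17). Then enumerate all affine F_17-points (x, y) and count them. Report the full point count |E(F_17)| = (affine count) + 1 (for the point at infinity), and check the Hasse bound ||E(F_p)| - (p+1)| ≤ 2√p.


Affine points = {(0, 8), (0, 9), (1, 0), (3, 7), (3, 10), (4, 2), (4, 15), (5, 0), (6, 3), (6, 14), (9, 2), (9, 15), (11, 0), (12, 3), (12, 14), (15, 4), (15, 13), (16, 3), (16, 14)}; affine count = 19; |E(F_17)| = 20.

Discriminant check: Δ ∝ 4a³ + 27b² = 4·3³ + 27·13² = 4·27 + 27·169 ≡ 13 (mod 17). Nonzero ⇒ E is nonsingular.
For each x ∈ F_17, compute rhs = x³ + 3·x + 13 mod 17, then count y ∈ F_17 with y² ≡ rhs.
  x = 0: rhs = 13, matching y values: 8, 9 (2 points).
  x = 1: rhs = 0, matching y values: 0 (1 points).
  x = 2: rhs = 10, matching y values: none (0 points).
  x = 3: rhs = 15, matching y values: 7, 10 (2 points).
  x = 4: rhs = 4, matching y values: 2, 15 (2 points).
  x = 5: rhs = 0, matching y values: 0 (1 points).
  x = 6: rhs = 9, matching y values: 3, 14 (2 points).
  x = 7: rhs = 3, matching y values: none (0 points).
  x = 8: rhs = 5, matching y values: none (0 points).
  x = 9: rhs = 4, matching y values: 2, 15 (2 points).
  x = 10: rhs = 6, matching y values: none (0 points).
  x = 11: rhs = 0, matching y values: 0 (1 points).
  x = 12: rhs = 9, matching y values: 3, 14 (2 points).
  x = 13: rhs = 5, matching y values: none (0 points).
  x = 14: rhs = 11, matching y values: none (0 points).
  x = 15: rhs = 16, matching y values: 4, 13 (2 points).
  x = 16: rhs = 9, matching y values: 3, 14 (2 points).
Total affine count: 19.
Full point count |E(F_17)| = 19 + 1 = 20.
Hasse bound: |20 − (17+1)| = |2| = 2 ≤ 2√17 ≈ 8.2462 ✓.


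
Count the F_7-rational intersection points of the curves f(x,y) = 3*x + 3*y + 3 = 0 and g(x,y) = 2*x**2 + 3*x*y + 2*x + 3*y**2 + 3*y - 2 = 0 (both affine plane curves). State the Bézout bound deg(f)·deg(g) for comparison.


Common zeros: ∅; count = 0; Bézout bound = 2.

deg(f) = 1, deg(g) = 2, so Bézout bound = 2.
Scan x ∈ F_7. For each x, list the y ∈ F_7 with f(x, y) ≡ 0 and those with g(x, y) ≡ 0 (mod 7); the common zeros in that column are the intersection.
  x = 0: f ≡ 0 at y ∈ {6}; g ≡ 0 at y ∈ ∅; common: ∅.
  x = 1: f ≡ 0 at y ∈ {5}; g ≡ 0 at y ∈ ∅; common: ∅.
  x = 2: f ≡ 0 at y ∈ {4}; g ≡ 0 at y ∈ ∅; common: ∅.
  x = 3: f ≡ 0 at y ∈ {3}; g ≡ 0 at y ∈ ∅; common: ∅.
  x = 4: f ≡ 0 at y ∈ {2}; g ≡ 0 at y ∈ {1}; common: ∅.
  x = 5: f ≡ 0 at y ∈ {1}; g ≡ 0 at y ∈ ∅; common: ∅.
  x = 6: f ≡ 0 at y ∈ {0}; g ≡ 0 at y ∈ ∅; common: ∅.
Collecting: common zeros = ∅, so the count is 0.
Comparison with the Bézout bound: 0 ≤ 2 = deg(f)·deg(g), as expected for curves with no common component (the affine F_7-count falls short of the bound because intersections may lie at infinity, over extension fields, or carry multiplicity).
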